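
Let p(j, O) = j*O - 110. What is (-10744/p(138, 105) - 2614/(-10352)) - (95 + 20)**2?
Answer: -246096301071/18607720 ≈ -13226.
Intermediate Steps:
p(j, O) = -110 + O*j (p(j, O) = O*j - 110 = -110 + O*j)
(-10744/p(138, 105) - 2614/(-10352)) - (95 + 20)**2 = (-10744/(-110 + 105*138) - 2614/(-10352)) - (95 + 20)**2 = (-10744/(-110 + 14490) - 2614*(-1/10352)) - 1*115**2 = (-10744/14380 + 1307/5176) - 1*13225 = (-10744*1/14380 + 1307/5176) - 13225 = (-2686/3595 + 1307/5176) - 13225 = -9204071/18607720 - 13225 = -246096301071/18607720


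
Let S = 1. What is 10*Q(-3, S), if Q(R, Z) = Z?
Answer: 10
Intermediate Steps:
10*Q(-3, S) = 10*1 = 10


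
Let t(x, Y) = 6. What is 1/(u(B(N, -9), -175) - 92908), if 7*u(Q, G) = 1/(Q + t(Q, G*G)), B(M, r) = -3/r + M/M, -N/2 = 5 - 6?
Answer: -154/14307829 ≈ -1.0763e-5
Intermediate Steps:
N = 2 (N = -2*(5 - 6) = -2*(-1) = 2)
B(M, r) = 1 - 3/r (B(M, r) = -3/r + 1 = 1 - 3/r)
u(Q, G) = 1/(7*(6 + Q)) (u(Q, G) = 1/(7*(Q + 6)) = 1/(7*(6 + Q)))
1/(u(B(N, -9), -175) - 92908) = 1/(1/(7*(6 + (-3 - 9)/(-9))) - 92908) = 1/(1/(7*(6 - ⅑*(-12))) - 92908) = 1/(1/(7*(6 + 4/3)) - 92908) = 1/(1/(7*(22/3)) - 92908) = 1/((⅐)*(3/22) - 92908) = 1/(3/154 - 92908) = 1/(-14307829/154) = -154/14307829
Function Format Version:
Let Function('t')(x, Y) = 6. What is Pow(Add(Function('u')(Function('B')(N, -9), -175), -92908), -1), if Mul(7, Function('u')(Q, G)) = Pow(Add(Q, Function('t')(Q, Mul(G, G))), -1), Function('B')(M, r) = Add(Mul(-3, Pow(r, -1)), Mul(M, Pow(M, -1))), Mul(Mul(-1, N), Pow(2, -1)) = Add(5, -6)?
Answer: Rational(-154, 14307829) ≈ -1.0763e-5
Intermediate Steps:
N = 2 (N = Mul(-2, Add(5, -6)) = Mul(-2, -1) = 2)
Function('B')(M, r) = Add(1, Mul(-3, Pow(r, -1))) (Function('B')(M, r) = Add(Mul(-3, Pow(r, -1)), 1) = Add(1, Mul(-3, Pow(r, -1))))
Function('u')(Q, G) = Mul(Rational(1, 7), Pow(Add(6, Q), -1)) (Function('u')(Q, G) = Mul(Rational(1, 7), Pow(Add(Q, 6), -1)) = Mul(Rational(1, 7), Pow(Add(6, Q), -1)))
Pow(Add(Function('u')(Function('B')(N, -9), -175), -92908), -1) = Pow(Add(Mul(Rational(1, 7), Pow(Add(6, Mul(Pow(-9, -1), Add(-3, -9))), -1)), -92908), -1) = Pow(Add(Mul(Rational(1, 7), Pow(Add(6, Mul(Rational(-1, 9), -12)), -1)), -92908), -1) = Pow(Add(Mul(Rational(1, 7), Pow(Add(6, Rational(4, 3)), -1)), -92908), -1) = Pow(Add(Mul(Rational(1, 7), Pow(Rational(22, 3), -1)), -92908), -1) = Pow(Add(Mul(Rational(1, 7), Rational(3, 22)), -92908), -1) = Pow(Add(Rational(3, 154), -92908), -1) = Pow(Rational(-14307829, 154), -1) = Rational(-154, 14307829)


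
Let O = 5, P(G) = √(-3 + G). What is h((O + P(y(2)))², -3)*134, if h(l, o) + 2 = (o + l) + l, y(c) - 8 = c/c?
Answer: 7638 + 2680*√6 ≈ 14203.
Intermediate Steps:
y(c) = 9 (y(c) = 8 + c/c = 8 + 1 = 9)
h(l, o) = -2 + o + 2*l (h(l, o) = -2 + ((o + l) + l) = -2 + ((l + o) + l) = -2 + (o + 2*l) = -2 + o + 2*l)
h((O + P(y(2)))², -3)*134 = (-2 - 3 + 2*(5 + √(-3 + 9))²)*134 = (-2 - 3 + 2*(5 + √6)²)*134 = (-5 + 2*(5 + √6)²)*134 = -670 + 268*(5 + √6)²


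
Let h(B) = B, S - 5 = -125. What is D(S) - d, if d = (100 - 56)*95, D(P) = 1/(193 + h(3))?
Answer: -819279/196 ≈ -4180.0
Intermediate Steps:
S = -120 (S = 5 - 125 = -120)
D(P) = 1/196 (D(P) = 1/(193 + 3) = 1/196)
d = 4180 (d = 44*95 = 4180)
D(S) - d = 1/196 - 1*4180 = 1/196 - 4180 = -819279/196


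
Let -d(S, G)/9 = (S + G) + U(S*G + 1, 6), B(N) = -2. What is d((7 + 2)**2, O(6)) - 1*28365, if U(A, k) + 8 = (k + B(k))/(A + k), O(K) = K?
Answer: -14334504/493 ≈ -29076.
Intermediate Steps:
U(A, k) = -8 + (-2 + k)/(A + k) (U(A, k) = -8 + (k - 2)/(A + k) = -8 + (-2 + k)/(A + k))
d(S, G) = -9*G - 9*S - 9*(-52 - 8*G*S)/(7 + G*S) (d(S, G) = -9*((S + G) + (-2 - 8*(S*G + 1) - 7*6)/((S*G + 1) + 6)) = -9*((G + S) + (-2 - 8*(G*S + 1) - 42)/((G*S + 1) + 6)) = -9*((G + S) + (-2 - 8*(1 + G*S) - 42)/((1 + G*S) + 6)) = -9*((G + S) + (-2 + (-8 - 8*G*S) - 42)/(7 + G*S)) = -9*((G + S) + (-52 - 8*G*S)/(7 + G*S)) = -9*(G + S + (-52 - 8*G*S)/(7 + G*S)) = -9*G - 9*S - 9*(-52 - 8*G*S)/(7 + G*S))
d((7 + 2)**2, O(6)) - 1*28365 = 9*(52 - (7 + 6*(7 + 2)**2)*(6 + (7 + 2)**2) + 8*6*(7 + 2)**2)/(7 + 6*(7 + 2)**2) - 1*28365 = 9*(52 - (7 + 6*9**2)*(6 + 9**2) + 8*6*9**2)/(7 + 6*9**2) - 28365 = 9*(52 - (7 + 6*81)*(6 + 81) + 8*6*81)/(7 + 6*81) - 28365 = 9*(52 - 1*(7 + 486)*87 + 3888)/(7 + 486) - 28365 = 9*(52 - 1*493*87 + 3888)/493 - 28365 = 9*(1/493)*(52 - 42891 + 3888) - 28365 = 9*(1/493)*(-38951) - 28365 = -350559/493 - 28365 = -14334504/493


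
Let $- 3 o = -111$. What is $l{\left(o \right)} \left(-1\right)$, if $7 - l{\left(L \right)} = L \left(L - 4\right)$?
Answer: $1214$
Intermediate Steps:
$o = 37$ ($o = \left(- \frac{1}{3}\right) \left(-111\right) = 37$)
$l{\left(L \right)} = 7 - L \left(-4 + L\right)$ ($l{\left(L \right)} = 7 - L \left(L - 4\right) = 7 - L \left(-4 + L\right)$)
$l{\left(o \right)} \left(-1\right) = \left(7 - 37^{2} + 4 \cdot 37\right) \left(-1\right) = \left(7 - 1369 + 148\right) \left(-1\right) = \left(-1214\right) \left(-1\right) = 1214$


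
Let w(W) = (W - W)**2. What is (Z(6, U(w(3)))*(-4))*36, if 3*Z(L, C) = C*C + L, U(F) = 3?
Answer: -720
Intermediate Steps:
w(W) = 0 (w(W) = 0**2 = 0)
Z(L, C) = L/3 + C**2/3 (Z(L, C) = (C*C + L)/3 = (C**2 + L)/3 = (L + C**2)/3 = L/3 + C**2/3)
(Z(6, U(w(3)))*(-4))*36 = (((1/3)*6 + (1/3)*3**2)*(-4))*36 = ((2 + (1/3)*9)*(-4))*36 = ((2 + 3)*(-4))*36 = (5*(-4))*36 = -20*36 = -720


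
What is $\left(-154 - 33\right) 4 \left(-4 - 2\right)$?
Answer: $4488$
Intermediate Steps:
$\left(-154 - 33\right) 4 \left(-4 - 2\right) = - 187 \cdot 4 \left(-6\right) = \left(-187\right) \left(-24\right) = 4488$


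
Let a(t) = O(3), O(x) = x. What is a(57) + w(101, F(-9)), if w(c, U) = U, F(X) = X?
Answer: -6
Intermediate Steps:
a(t) = 3
a(57) + w(101, F(-9)) = 3 - 9 = -6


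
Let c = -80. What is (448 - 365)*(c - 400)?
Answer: -39840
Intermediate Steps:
(448 - 365)*(c - 400) = (448 - 365)*(-80 - 400) = 83*(-480) = -39840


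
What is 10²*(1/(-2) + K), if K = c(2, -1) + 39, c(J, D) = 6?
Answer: 4450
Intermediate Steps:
K = 45 (K = 6 + 39 = 45)
10²*(1/(-2) + K) = 10²*(1/(-2) + 45) = 100*(-½ + 45) = 100*(89/2) = 4450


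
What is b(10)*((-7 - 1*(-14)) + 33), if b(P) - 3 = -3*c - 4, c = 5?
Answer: -640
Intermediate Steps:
b(P) = -16 (b(P) = 3 + (-3*5 - 4) = 3 + (-15 - 4) = 3 - 19 = -16)
b(10)*((-7 - 1*(-14)) + 33) = -16*((-7 - 1*(-14)) + 33) = -16*((-7 + 14) + 33) = -16*(7 + 33) = -16*40 = -640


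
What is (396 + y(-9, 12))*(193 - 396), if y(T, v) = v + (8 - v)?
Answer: -82012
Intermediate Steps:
y(T, v) = 8
(396 + y(-9, 12))*(193 - 396) = (396 + 8)*(193 - 396) = 404*(-203) = -82012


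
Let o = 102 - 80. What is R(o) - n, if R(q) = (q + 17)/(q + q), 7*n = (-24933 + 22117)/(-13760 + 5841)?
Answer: 2037983/2439052 ≈ 0.83556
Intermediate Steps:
o = 22
n = 2816/55433 (n = ((-24933 + 22117)/(-13760 + 5841))/7 = (-2816/(-7919))/7 = (-2816*(-1/7919))/7 = (⅐)*(2816/7919) = 2816/55433 ≈ 0.050800)
R(q) = (17 + q)/(2*q) (R(q) = (17 + q)/((2*q)) = (17 + q)*(1/(2*q)) = (17 + q)/(2*q))
R(o) - n = (½)*(17 + 22)/22 - 1*2816/55433 = (½)*(1/22)*39 - 2816/55433 = 39/44 - 2816/55433 = 2037983/2439052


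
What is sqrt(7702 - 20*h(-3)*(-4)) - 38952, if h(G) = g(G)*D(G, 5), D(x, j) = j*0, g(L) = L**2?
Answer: -38952 + sqrt(7702) ≈ -38864.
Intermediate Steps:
D(x, j) = 0
h(G) = 0 (h(G) = G**2*0 = 0)
sqrt(7702 - 20*h(-3)*(-4)) - 38952 = sqrt(7702 - 20*0*(-4)) - 38952 = sqrt(7702 + 0*(-4)) - 38952 = sqrt(7702 + 0) - 38952 = sqrt(7702) - 38952 = -38952 + sqrt(7702)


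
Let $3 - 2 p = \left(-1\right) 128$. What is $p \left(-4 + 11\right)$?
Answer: $\frac{917}{2} \approx 458.5$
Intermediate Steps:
$p = \frac{131}{2}$ ($p = \frac{3}{2} - \frac{\left(-1\right) 128}{2} = \frac{3}{2} - -64 = \frac{3}{2} + 64 = \frac{131}{2} \approx 65.5$)
$p \left(-4 + 11\right) = \frac{131 \left(-4 + 11\right)}{2} = \frac{131}{2} \cdot 7 = \frac{917}{2}$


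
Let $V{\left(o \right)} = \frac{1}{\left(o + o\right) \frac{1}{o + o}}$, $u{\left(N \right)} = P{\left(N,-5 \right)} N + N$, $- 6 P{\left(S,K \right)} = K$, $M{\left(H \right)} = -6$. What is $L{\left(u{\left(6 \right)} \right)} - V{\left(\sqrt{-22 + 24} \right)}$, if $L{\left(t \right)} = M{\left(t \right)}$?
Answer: $-7$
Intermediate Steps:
$P{\left(S,K \right)} = - \frac{K}{6}$
$u{\left(N \right)} = \frac{11 N}{6}$ ($u{\left(N \right)} = \left(- \frac{1}{6}\right) \left(-5\right) N + N = \frac{5 N}{6} + N = \frac{11 N}{6}$)
$V{\left(o \right)} = 1$ ($V{\left(o \right)} = \frac{1}{2 o \frac{1}{2 o}} = 1^{-1} = 1$)
$L{\left(t \right)} = -6$
$L{\left(u{\left(6 \right)} \right)} - V{\left(\sqrt{-22 + 24} \right)} = -6 - 1 = -7$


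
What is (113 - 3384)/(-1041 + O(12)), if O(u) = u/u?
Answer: 3271/1040 ≈ 3.1452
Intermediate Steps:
O(u) = 1
(113 - 3384)/(-1041 + O(12)) = (113 - 3384)/(-1041 + 1) = -3271/(-1040) = -3271*(-1/1040) = 3271/1040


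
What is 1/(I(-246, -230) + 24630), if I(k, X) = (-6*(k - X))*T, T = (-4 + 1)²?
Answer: 1/25494 ≈ 3.9225e-5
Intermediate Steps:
T = 9 (T = (-3)² = 9)
I(k, X) = -54*k + 54*X (I(k, X) = -6*(k - X)*9 = (-6*k + 6*X)*9 = -54*k + 54*X)
1/(I(-246, -230) + 24630) = 1/((-54*(-246) + 54*(-230)) + 24630) = 1/((13284 - 12420) + 24630) = 1/(864 + 24630) = 1/25494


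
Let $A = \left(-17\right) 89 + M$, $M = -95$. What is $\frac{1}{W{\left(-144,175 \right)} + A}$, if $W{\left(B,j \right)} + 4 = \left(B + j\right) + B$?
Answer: $- \frac{1}{1725} \approx -0.00057971$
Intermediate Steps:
$W{\left(B,j \right)} = -4 + j + 2 B$ ($W{\left(B,j \right)} = -4 + \left(\left(B + j\right) + B\right) = -4 + \left(j + 2 B\right) = -4 + j + 2 B$)
$A = -1608$ ($A = \left(-17\right) 89 - 95 = -1513 - 95 = -1608$)
$\frac{1}{W{\left(-144,175 \right)} + A} = \frac{1}{\left(-4 + 175 + 2 \left(-144\right)\right) - 1608} = \frac{1}{\left(-4 + 175 - 288\right) - 1608} = \frac{1}{-117 - 1608} = \frac{1}{-1725} = - \frac{1}{1725}$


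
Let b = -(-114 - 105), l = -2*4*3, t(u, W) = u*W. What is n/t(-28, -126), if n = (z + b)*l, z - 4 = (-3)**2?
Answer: -232/147 ≈ -1.5782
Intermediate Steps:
t(u, W) = W*u
l = -24 (l = -8*3 = -24)
z = 13 (z = 4 + (-3)**2 = 4 + 9 = 13)
b = 219 (b = -1*(-219) = 219)
n = -5568 (n = (13 + 219)*(-24) = 232*(-24) = -5568)
n/t(-28, -126) = -5568/((-126*(-28))) = -5568/3528 = -5568*1/3528 = -232/147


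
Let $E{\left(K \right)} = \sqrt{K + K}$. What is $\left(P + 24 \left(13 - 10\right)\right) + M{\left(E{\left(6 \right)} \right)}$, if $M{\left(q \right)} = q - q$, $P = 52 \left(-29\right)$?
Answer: $-1436$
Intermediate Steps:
$P = -1508$
$E{\left(K \right)} = \sqrt{2} \sqrt{K}$ ($E{\left(K \right)} = \sqrt{2 K} = \sqrt{2} \sqrt{K}$)
$M{\left(q \right)} = 0$
$\left(P + 24 \left(13 - 10\right)\right) + M{\left(E{\left(6 \right)} \right)} = \left(-1508 + 24 \left(13 - 10\right)\right) + 0 = \left(-1508 + 24 \cdot 3\right) + 0 = \left(-1508 + 72\right) + 0 = -1436 + 0 = -1436$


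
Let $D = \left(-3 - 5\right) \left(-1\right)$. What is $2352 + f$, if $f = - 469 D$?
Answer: $-1400$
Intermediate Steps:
$D = 8$ ($D = \left(-8\right) \left(-1\right) = 8$)
$f = -3752$ ($f = \left(-469\right) 8 = -3752$)
$2352 + f = 2352 - 3752 = -1400$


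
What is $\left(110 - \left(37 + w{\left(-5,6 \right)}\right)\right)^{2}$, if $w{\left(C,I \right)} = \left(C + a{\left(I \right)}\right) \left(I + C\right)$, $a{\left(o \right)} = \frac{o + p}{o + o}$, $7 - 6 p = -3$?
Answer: $\frac{7756225}{1296} \approx 5984.7$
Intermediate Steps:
$p = \frac{5}{3}$ ($p = \frac{7}{6} - - \frac{1}{2} = \frac{7}{6} + \frac{1}{2} = \frac{5}{3} \approx 1.6667$)
$a{\left(o \right)} = \frac{\frac{5}{3} + o}{2 o}$ ($a{\left(o \right)} = \frac{o + \frac{5}{3}}{o + o} = \frac{\frac{5}{3} + o}{2 o}$)
$w{\left(C,I \right)} = \left(C + I\right) \left(C + \frac{5 + 3 I}{6 I}\right)$ ($w{\left(C,I \right)} = \left(C + \frac{5 + 3 I}{6 I}\right) \left(I + C\right) = \left(C + \frac{5 + 3 I}{6 I}\right) \left(C + I\right) = \left(C + I\right) \left(C + \frac{5 + 3 I}{6 I}\right)$)
$\left(110 - \left(37 + w{\left(-5,6 \right)}\right)\right)^{2} = \left(110 - \left(\frac{377}{6} - 27 - \frac{5}{2} + \frac{5}{6} \left(-5\right) \frac{1}{6}\right)\right)^{2} = \left(110 - \left(\frac{100}{3} + \frac{5}{6} \left(-5\right) \frac{1}{6}\right)\right)^{2} = \left(110 - \frac{1175}{36}\right)^{2} = \left(\frac{2785}{36}\right)^{2} = \frac{7756225}{1296}$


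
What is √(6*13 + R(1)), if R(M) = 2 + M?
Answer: 9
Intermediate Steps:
√(6*13 + R(1)) = √(6*13 + (2 + 1)) = √(78 + 3) = √81 = 9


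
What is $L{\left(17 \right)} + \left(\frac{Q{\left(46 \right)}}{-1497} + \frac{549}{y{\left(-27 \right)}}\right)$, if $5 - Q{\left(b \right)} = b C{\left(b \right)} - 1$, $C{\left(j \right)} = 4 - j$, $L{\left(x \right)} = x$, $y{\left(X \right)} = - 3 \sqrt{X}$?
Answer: $\frac{7837}{499} + \frac{61 i \sqrt{3}}{3} \approx 15.705 + 35.218 i$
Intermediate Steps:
$Q{\left(b \right)} = 6 - b \left(4 - b\right)$ ($Q{\left(b \right)} = 5 - \left(b \left(4 - b\right) - 1\right) = 5 - \left(-1 + b \left(4 - b\right)\right) = 6 - b \left(4 - b\right)$)
$L{\left(17 \right)} + \left(\frac{Q{\left(46 \right)}}{-1497} + \frac{549}{y{\left(-27 \right)}}\right) = 17 + \left(\frac{6 + 46 \left(-4 + 46\right)}{-1497} + \frac{549}{\left(-3\right) \sqrt{-27}}\right) = 17 + \left(\left(6 + 46 \cdot 42\right) \left(- \frac{1}{1497}\right) + \frac{549}{\left(-3\right) 3 i \sqrt{3}}\right) = 17 + \left(\left(6 + 1932\right) \left(- \frac{1}{1497}\right) + \frac{549}{\left(-9\right) i \sqrt{3}}\right) = 17 + \left(1938 \left(- \frac{1}{1497}\right) + 549 \frac{i \sqrt{3}}{27}\right) = 17 - \left(\frac{646}{499} - \frac{61 i \sqrt{3}}{3}\right) = \frac{7837}{499} + \frac{61 i \sqrt{3}}{3}$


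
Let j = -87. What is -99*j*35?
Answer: 301455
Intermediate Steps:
-99*j*35 = -99*(-87)*35 = 8613*35 = 301455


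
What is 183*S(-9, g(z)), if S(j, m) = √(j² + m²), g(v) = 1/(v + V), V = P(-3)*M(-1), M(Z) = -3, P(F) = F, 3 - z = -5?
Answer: 183*√23410/17 ≈ 1647.0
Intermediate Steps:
z = 8 (z = 3 - 1*(-5) = 3 + 5 = 8)
V = 9 (V = -3*(-3) = 9)
g(v) = 1/(9 + v) (g(v) = 1/(v + 9) = 1/(9 + v))
183*S(-9, g(z)) = 183*√((-9)² + (1/(9 + 8))²) = 183*√(81 + (1/17)²) = 183*√(81 + 1/289) = 183*√(23410/289) = 183*(√23410/17) = 183*√23410/17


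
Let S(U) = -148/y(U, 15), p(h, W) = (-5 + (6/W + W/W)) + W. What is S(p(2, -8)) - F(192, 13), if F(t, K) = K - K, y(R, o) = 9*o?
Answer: -148/135 ≈ -1.0963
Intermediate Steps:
p(h, W) = -4 + W + 6/W (p(h, W) = (-5 + (6/W + 1)) + W = (-5 + (1 + 6/W)) + W = (-4 + 6/W) + W = -4 + W + 6/W)
F(t, K) = 0
S(U) = -148/135 (S(U) = -148/(9*15) = -148/135)
S(p(2, -8)) - F(192, 13) = -148/135 - 1*0 = -148/135 + 0 = -148/135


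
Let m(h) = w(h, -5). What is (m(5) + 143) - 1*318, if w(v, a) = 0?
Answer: -175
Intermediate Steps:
m(h) = 0
(m(5) + 143) - 1*318 = (0 + 143) - 1*318 = 143 - 318 = -175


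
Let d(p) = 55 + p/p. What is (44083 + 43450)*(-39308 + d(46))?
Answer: -3435845316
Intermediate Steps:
d(p) = 56 (d(p) = 55 + 1 = 56)
(44083 + 43450)*(-39308 + d(46)) = (44083 + 43450)*(-39308 + 56) = 87533*(-39252) = -3435845316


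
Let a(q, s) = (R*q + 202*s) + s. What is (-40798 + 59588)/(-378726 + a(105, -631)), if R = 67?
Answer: -9395/249892 ≈ -0.037596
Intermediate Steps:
a(q, s) = 67*q + 203*s (a(q, s) = (67*q + 202*s) + s = 67*q + 203*s)
(-40798 + 59588)/(-378726 + a(105, -631)) = (-40798 + 59588)/(-378726 + (67*105 + 203*(-631))) = 18790/(-378726 + (7035 - 128093)) = 18790/(-378726 - 121058) = 18790/(-499784) = 18790*(-1/499784) = -9395/249892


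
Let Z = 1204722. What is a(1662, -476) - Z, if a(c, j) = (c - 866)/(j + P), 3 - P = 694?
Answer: -1405911370/1167 ≈ -1.2047e+6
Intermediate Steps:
P = -691 (P = 3 - 1*694 = 3 - 694 = -691)
a(c, j) = (-866 + c)/(-691 + j) (a(c, j) = (c - 866)/(j - 691) = (-866 + c)/(-691 + j))
a(1662, -476) - Z = (-866 + 1662)/(-691 - 476) - 1*1204722 = 796/(-1167) - 1204722 = -1/1167*796 - 1204722 = -796/1167 - 1204722 = -1405911370/1167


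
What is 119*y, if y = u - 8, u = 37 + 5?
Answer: 4046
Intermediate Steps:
u = 42
y = 34 (y = 42 - 8 = 34)
119*y = 119*34 = 4046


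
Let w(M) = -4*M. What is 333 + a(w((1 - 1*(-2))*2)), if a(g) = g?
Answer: 309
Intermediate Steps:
333 + a(w((1 - 1*(-2))*2)) = 333 - 4*(1 - 1*(-2))*2 = 333 - 4*(1 + 2)*2 = 333 - 12*2 = 333 - 4*6 = 333 - 24 = 309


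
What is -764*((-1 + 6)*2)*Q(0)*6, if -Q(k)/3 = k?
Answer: 0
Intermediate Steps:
Q(k) = -3*k
-764*((-1 + 6)*2)*Q(0)*6 = -764*((-1 + 6)*2)*(-3*0)*6 = -764*(5*2)*0*6 = -764*10*0*6 = -0*6 = -764*0 = 0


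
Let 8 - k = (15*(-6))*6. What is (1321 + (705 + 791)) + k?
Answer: 3365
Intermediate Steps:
k = 548 (k = 8 - 15*(-6)*6 = 8 - (-90)*6 = 8 - 1*(-540) = 8 + 540 = 548)
(1321 + (705 + 791)) + k = (1321 + (705 + 791)) + 548 = (1321 + 1496) + 548 = 2817 + 548 = 3365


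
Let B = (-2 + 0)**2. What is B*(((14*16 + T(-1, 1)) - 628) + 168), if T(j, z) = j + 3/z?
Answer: -936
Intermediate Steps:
B = 4 (B = (-2)**2 = 4)
B*(((14*16 + T(-1, 1)) - 628) + 168) = 4*(((14*16 + (-1 + 3/1)) - 628) + 168) = 4*(((224 + (-1 + 3*1)) - 628) + 168) = 4*(((224 + (-1 + 3)) - 628) + 168) = 4*(((224 + 2) - 628) + 168) = 4*((226 - 628) + 168) = 4*(-402 + 168) = 4*(-234) = -936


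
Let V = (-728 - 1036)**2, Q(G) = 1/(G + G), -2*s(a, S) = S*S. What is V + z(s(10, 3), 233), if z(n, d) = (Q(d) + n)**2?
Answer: 168931962448/54289 ≈ 3.1117e+6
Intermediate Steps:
s(a, S) = -S**2/2 (s(a, S) = -S*S/2 = -S**2/2)
Q(G) = 1/(2*G)
V = 3111696 (V = (-1764)**2 = 3111696)
z(n, d) = (n + 1/(2*d))**2 (z(n, d) = (1/(2*d) + n)**2 = (n + 1/(2*d))**2)
V + z(s(10, 3), 233) = 3111696 + (-1/2*3**2 + (1/2)/233)**2 = 3111696 + (-1/2*9 + (1/2)*(1/233))**2 = 3111696 + (-9/2 + 1/466)**2 = 3111696 + (-1048/233)**2 = 3111696 + 1098304/54289 = 168931962448/54289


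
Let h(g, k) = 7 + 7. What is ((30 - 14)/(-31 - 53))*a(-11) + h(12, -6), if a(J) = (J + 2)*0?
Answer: 14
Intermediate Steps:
a(J) = 0 (a(J) = (2 + J)*0 = 0)
h(g, k) = 14
((30 - 14)/(-31 - 53))*a(-11) + h(12, -6) = ((30 - 14)/(-31 - 53))*0 + 14 = (16/(-84))*0 + 14 = (16*(-1/84))*0 + 14 = -4/21*0 + 14 = 0 + 14 = 14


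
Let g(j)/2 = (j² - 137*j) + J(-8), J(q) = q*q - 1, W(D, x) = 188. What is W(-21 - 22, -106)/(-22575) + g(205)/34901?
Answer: 625674062/787890075 ≈ 0.79411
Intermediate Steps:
J(q) = -1 + q² (J(q) = q² - 1 = -1 + q²)
g(j) = 126 - 274*j + 2*j² (g(j) = 2*((j² - 137*j) + (-1 + (-8)²)) = 2*((j² - 137*j) + (-1 + 64)) = 2*((j² - 137*j) + 63) = 2*(63 + j² - 137*j) = 126 - 274*j + 2*j²)
W(-21 - 22, -106)/(-22575) + g(205)/34901 = 188/(-22575) + (126 - 274*205 + 2*205²)/34901 = 188*(-1/22575) + (126 - 56170 + 2*42025)*(1/34901) = -188/22575 + (126 - 56170 + 84050)*(1/34901) = -188/22575 + 28006*(1/34901) = -188/22575 + 28006/34901 = 625674062/787890075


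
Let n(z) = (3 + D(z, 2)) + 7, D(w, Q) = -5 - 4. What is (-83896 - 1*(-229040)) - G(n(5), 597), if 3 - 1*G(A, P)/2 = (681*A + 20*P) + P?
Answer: 171574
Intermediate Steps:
D(w, Q) = -9
n(z) = 1 (n(z) = (3 - 9) + 7 = -6 + 7 = 1)
G(A, P) = 6 - 1362*A - 42*P (G(A, P) = 6 - 2*((681*A + 20*P) + P) = 6 - 2*((20*P + 681*A) + P) = 6 - 2*(21*P + 681*A) = 6 + (-1362*A - 42*P) = 6 - 1362*A - 42*P)
(-83896 - 1*(-229040)) - G(n(5), 597) = (-83896 - 1*(-229040)) - (6 - 1362*1 - 42*597) = (-83896 + 229040) - (6 - 1362 - 25074) = 145144 - 1*(-26430) = 145144 + 26430 = 171574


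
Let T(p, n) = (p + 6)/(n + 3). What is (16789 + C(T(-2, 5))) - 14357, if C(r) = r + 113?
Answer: 5091/2 ≈ 2545.5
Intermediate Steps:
T(p, n) = (6 + p)/(3 + n)
C(r) = 113 + r
(16789 + C(T(-2, 5))) - 14357 = (16789 + (113 + (6 - 2)/(3 + 5))) - 14357 = (16789 + (113 + 4/8)) - 14357 = (16789 + (113 + (⅛)*4)) - 14357 = (16789 + (113 + ½)) - 14357 = (16789 + 227/2) - 14357 = 33805/2 - 14357 = 5091/2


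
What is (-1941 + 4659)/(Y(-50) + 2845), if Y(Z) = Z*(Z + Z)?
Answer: 906/2615 ≈ 0.34646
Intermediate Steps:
Y(Z) = 2*Z² (Y(Z) = Z*(2*Z) = 2*Z²)
(-1941 + 4659)/(Y(-50) + 2845) = (-1941 + 4659)/(2*(-50)² + 2845) = 2718/(2*2500 + 2845) = 2718/(5000 + 2845) = 2718/7845 = 2718*(1/7845) = 906/2615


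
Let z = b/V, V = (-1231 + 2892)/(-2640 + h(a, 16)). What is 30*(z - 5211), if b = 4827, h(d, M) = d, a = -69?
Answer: -651954420/1661 ≈ -3.9251e+5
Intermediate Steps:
V = -1661/2709 (V = (-1231 + 2892)/(-2640 - 69) = 1661/(-2709) = 1661*(-1/2709) = -1661/2709 ≈ -0.61314)
z = -13076343/1661 (z = 4827/(-1661/2709) = 4827*(-2709/1661) = -13076343/1661 ≈ -7872.6)
30*(z - 5211) = 30*(-13076343/1661 - 5211) = 30*(-21731814/1661) = -651954420/1661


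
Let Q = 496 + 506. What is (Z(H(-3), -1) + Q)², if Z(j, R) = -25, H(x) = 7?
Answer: 954529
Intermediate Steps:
Q = 1002
(Z(H(-3), -1) + Q)² = (-25 + 1002)² = 977² = 954529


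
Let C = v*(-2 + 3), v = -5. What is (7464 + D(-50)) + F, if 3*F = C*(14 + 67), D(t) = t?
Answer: 7279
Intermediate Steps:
C = -5 (C = -5*(-2 + 3) = -5*1 = -5)
F = -135 (F = (-5*(14 + 67))/3 = (-5*81)/3 = (⅓)*(-405) = -135)
(7464 + D(-50)) + F = (7464 - 50) - 135 = 7414 - 135 = 7279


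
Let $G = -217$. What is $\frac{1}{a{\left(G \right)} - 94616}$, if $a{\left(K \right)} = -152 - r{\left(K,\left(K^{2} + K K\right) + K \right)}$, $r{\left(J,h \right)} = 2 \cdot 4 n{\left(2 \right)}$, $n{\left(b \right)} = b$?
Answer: $- \frac{1}{94784} \approx -1.055 \cdot 10^{-5}$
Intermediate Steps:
$r{\left(J,h \right)} = 16$ ($r{\left(J,h \right)} = 2 \cdot 4 \cdot 2 = 8 \cdot 2 = 16$)
$a{\left(K \right)} = -168$ ($a{\left(K \right)} = -152 - 16 = -168$)
$\frac{1}{a{\left(G \right)} - 94616} = \frac{1}{-168 - 94616} = \frac{1}{-94784} = - \frac{1}{94784}$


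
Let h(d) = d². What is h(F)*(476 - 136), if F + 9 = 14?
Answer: 8500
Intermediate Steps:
F = 5 (F = -9 + 14 = 5)
h(F)*(476 - 136) = 5²*(476 - 136) = 25*340 = 8500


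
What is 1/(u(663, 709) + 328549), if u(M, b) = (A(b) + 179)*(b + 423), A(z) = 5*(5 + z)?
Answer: 1/4572417 ≈ 2.1870e-7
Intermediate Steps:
A(z) = 25 + 5*z
u(M, b) = (204 + 5*b)*(423 + b) (u(M, b) = ((25 + 5*b) + 179)*(b + 423) = (204 + 5*b)*(423 + b))
1/(u(663, 709) + 328549) = 1/((86292 + 5*709**2 + 2319*709) + 328549) = 1/((86292 + 5*502681 + 1644171) + 328549) = 1/((86292 + 2513405 + 1644171) + 328549) = 1/(4243868 + 328549) = 1/4572417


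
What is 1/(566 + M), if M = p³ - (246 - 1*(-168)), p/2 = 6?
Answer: 1/1880 ≈ 0.00053191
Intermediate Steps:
p = 12 (p = 2*6 = 12)
M = 1314 (M = 12³ - (246 - 1*(-168)) = 1728 - (246 + 168) = 1728 - 1*414 = 1728 - 414 = 1314)
1/(566 + M) = 1/(566 + 1314) = 1/1880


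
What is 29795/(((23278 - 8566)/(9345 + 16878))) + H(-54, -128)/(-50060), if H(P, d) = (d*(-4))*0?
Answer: 260438095/4904 ≈ 53107.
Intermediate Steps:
H(P, d) = 0 (H(P, d) = -4*d*0 = 0)
29795/(((23278 - 8566)/(9345 + 16878))) + H(-54, -128)/(-50060) = 29795/(((23278 - 8566)/(9345 + 16878))) + 0/(-50060) = 29795/((14712/26223)) + 0*(-1/50060) = 29795/((14712*(1/26223))) + 0 = 29795/(4904/8741) + 0 = 29795*(8741/4904) + 0 = 260438095/4904 + 0 = 260438095/4904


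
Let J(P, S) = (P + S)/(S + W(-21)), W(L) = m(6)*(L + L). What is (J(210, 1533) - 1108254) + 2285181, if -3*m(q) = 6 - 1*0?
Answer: 90623462/77 ≈ 1.1769e+6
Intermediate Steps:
m(q) = -2 (m(q) = -(6 - 1*0)/3 = -(6 + 0)/3 = -⅓*6 = -2)
W(L) = -4*L (W(L) = -2*(L + L) = -4*L)
J(P, S) = (P + S)/(84 + S) (J(P, S) = (P + S)/(S - 4*(-21)) = (P + S)/(S + 84) = (P + S)/(84 + S))
(J(210, 1533) - 1108254) + 2285181 = ((210 + 1533)/(84 + 1533) - 1108254) + 2285181 = (1743/1617 - 1108254) + 2285181 = ((1/1617)*1743 - 1108254) + 2285181 = (83/77 - 1108254) + 2285181 = -85335475/77 + 2285181 = 90623462/77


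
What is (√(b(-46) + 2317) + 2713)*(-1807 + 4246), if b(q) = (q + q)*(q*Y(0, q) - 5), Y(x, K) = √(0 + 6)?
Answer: 6617007 + 2439*√(2777 + 4232*√6) ≈ 6.8966e+6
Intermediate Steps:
Y(x, K) = √6
b(q) = 2*q*(-5 + q*√6) (b(q) = (q + q)*(q*√6 - 5) = (2*q)*(-5 + q*√6) = 2*q*(-5 + q*√6))
(√(b(-46) + 2317) + 2713)*(-1807 + 4246) = (√(2*(-46)*(-5 - 46*√6) + 2317) + 2713)*(-1807 + 4246) = (√((460 + 4232*√6) + 2317) + 2713)*2439 = (√(2777 + 4232*√6) + 2713)*2439 = (2713 + √(2777 + 4232*√6))*2439 = 6617007 + 2439*√(2777 + 4232*√6)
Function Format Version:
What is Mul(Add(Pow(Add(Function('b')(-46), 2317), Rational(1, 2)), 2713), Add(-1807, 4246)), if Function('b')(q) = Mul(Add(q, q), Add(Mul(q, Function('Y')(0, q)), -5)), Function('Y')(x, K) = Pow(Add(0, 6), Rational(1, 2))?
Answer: Add(6617007, Mul(2439, Pow(Add(2777, Mul(4232, Pow(6, Rational(1, 2)))), Rational(1, 2)))) ≈ 6.8966e+6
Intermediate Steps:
Function('Y')(x, K) = Pow(6, Rational(1, 2))
Function('b')(q) = Mul(2, q, Add(-5, Mul(q, Pow(6, Rational(1, 2))))) (Function('b')(q) = Mul(Add(q, q), Add(Mul(q, Pow(6, Rational(1, 2))), -5)) = Mul(Mul(2, q), Add(-5, Mul(q, Pow(6, Rational(1, 2))))) = Mul(2, q, Add(-5, Mul(q, Pow(6, Rational(1, 2))))))
Mul(Add(Pow(Add(Function('b')(-46), 2317), Rational(1, 2)), 2713), Add(-1807, 4246)) = Mul(Add(Pow(Add(Mul(2, -46, Add(-5, Mul(-46, Pow(6, Rational(1, 2))))), 2317), Rational(1, 2)), 2713), Add(-1807, 4246)) = Mul(Add(Pow(Add(Add(460, Mul(4232, Pow(6, Rational(1, 2)))), 2317), Rational(1, 2)), 2713), 2439) = Mul(Add(Pow(Add(2777, Mul(4232, Pow(6, Rational(1, 2)))), Rational(1, 2)), 2713), 2439) = Mul(Add(2713, Pow(Add(2777, Mul(4232, Pow(6, Rational(1, 2)))), Rational(1, 2))), 2439) = Add(6617007, Mul(2439, Pow(Add(2777, Mul(4232, Pow(6, Rational(1, 2)))), Rational(1, 2))))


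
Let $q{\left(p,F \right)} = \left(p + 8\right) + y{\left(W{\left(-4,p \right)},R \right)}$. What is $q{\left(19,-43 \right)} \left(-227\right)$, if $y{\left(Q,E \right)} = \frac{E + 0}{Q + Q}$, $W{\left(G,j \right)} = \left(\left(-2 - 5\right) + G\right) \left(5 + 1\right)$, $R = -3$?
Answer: $- \frac{269903}{44} \approx -6134.2$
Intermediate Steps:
$W{\left(G,j \right)} = -42 + 6 G$ ($W{\left(G,j \right)} = \left(-7 + G\right) 6 = -42 + 6 G$)
$y{\left(Q,E \right)} = \frac{E}{2 Q}$
$q{\left(p,F \right)} = \frac{353}{44} + p$ ($q{\left(p,F \right)} = \left(p + 8\right) + \frac{1}{2} \left(-3\right) \frac{1}{-42 + 6 \left(-4\right)} = \left(8 + p\right) + \frac{1}{2} \left(-3\right) \frac{1}{-42 - 24} = \left(8 + p\right) + \frac{1}{2} \left(-3\right) \frac{1}{-66} = \left(8 + p\right) + \frac{1}{2} \left(-3\right) \left(- \frac{1}{66}\right) = \left(8 + p\right) + \frac{1}{44} = \frac{353}{44} + p$)
$q{\left(19,-43 \right)} \left(-227\right) = \left(\frac{353}{44} + 19\right) \left(-227\right) = \frac{1189}{44} \left(-227\right) = - \frac{269903}{44}$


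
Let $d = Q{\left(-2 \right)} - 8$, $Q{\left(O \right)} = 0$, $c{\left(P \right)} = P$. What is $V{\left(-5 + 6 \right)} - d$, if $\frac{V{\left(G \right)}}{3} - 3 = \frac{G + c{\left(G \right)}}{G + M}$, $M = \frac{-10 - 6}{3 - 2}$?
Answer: $\frac{83}{5} \approx 16.6$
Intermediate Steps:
$M = -16$ ($M = - \frac{16}{1} = \left(-16\right) 1 = -16$)
$V{\left(G \right)} = 9 + \frac{6 G}{-16 + G}$ ($V{\left(G \right)} = 9 + 3 \frac{G + G}{G - 16} = 9 + 3 \frac{2 G}{-16 + G} = 9 + \frac{6 G}{-16 + G}$)
$d = -8$ ($d = 0 - 8 = -8$)
$V{\left(-5 + 6 \right)} - d = \frac{3 \left(-48 + 5 \left(-5 + 6\right)\right)}{-16 + \left(-5 + 6\right)} - -8 = \frac{3 \left(-48 + 5 \cdot 1\right)}{-16 + 1} + 8 = \frac{3 \left(-48 + 5\right)}{-15} + 8 = 3 \left(- \frac{1}{15}\right) \left(-43\right) + 8 = \frac{43}{5} + 8 = \frac{83}{5}$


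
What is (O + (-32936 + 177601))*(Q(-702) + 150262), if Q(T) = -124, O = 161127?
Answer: 45910999296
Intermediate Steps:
(O + (-32936 + 177601))*(Q(-702) + 150262) = (161127 + (-32936 + 177601))*(-124 + 150262) = (161127 + 144665)*150138 = 305792*150138 = 45910999296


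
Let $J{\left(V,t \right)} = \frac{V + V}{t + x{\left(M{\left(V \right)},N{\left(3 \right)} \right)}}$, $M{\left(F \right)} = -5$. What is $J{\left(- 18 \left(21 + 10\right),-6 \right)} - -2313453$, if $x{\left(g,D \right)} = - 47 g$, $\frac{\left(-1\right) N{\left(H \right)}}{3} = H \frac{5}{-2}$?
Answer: $\frac{529779621}{229} \approx 2.3134 \cdot 10^{6}$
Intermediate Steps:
$N{\left(H \right)} = \frac{15 H}{2}$ ($N{\left(H \right)} = - 3 H \frac{5}{-2} = - 3 H 5 \left(- \frac{1}{2}\right) = - 3 H \left(- \frac{5}{2}\right) = - 3 \left(- \frac{5 H}{2}\right) = \frac{15 H}{2}$)
$J{\left(V,t \right)} = \frac{2 V}{235 + t}$ ($J{\left(V,t \right)} = \frac{V + V}{t - -235} = \frac{2 V}{t + 235} = \frac{2 V}{235 + t}$)
$J{\left(- 18 \left(21 + 10\right),-6 \right)} - -2313453 = \frac{2 \left(- 18 \left(21 + 10\right)\right)}{235 - 6} - -2313453 = \frac{2 \left(\left(-18\right) 31\right)}{229} + 2313453 = 2 \left(-558\right) \frac{1}{229} + 2313453 = - \frac{1116}{229} + 2313453 = \frac{529779621}{229}$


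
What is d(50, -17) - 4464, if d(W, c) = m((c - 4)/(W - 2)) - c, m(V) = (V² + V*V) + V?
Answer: -569223/128 ≈ -4447.1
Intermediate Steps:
m(V) = V + 2*V² (m(V) = (V² + V²) + V = 2*V² + V = V + 2*V²)
d(W, c) = -c + (1 + 2*(-4 + c)/(-2 + W))*(-4 + c)/(-2 + W) (d(W, c) = ((c - 4)/(W - 2))*(1 + 2*((c - 4)/(W - 2))) - c = ((-4 + c)/(-2 + W))*(1 + 2*((-4 + c)/(-2 + W))) - c = ((-4 + c)/(-2 + W))*(1 + 2*(-4 + c)/(-2 + W)) - c = (1 + 2*(-4 + c)/(-2 + W))*(-4 + c)/(-2 + W) - c = -c + (1 + 2*(-4 + c)/(-2 + W))*(-4 + c)/(-2 + W))
d(50, -17) - 4464 = ((-4 - 17)*(-10 + 50 + 2*(-17)) - 1*(-17)*(-2 + 50)²)/(-2 + 50)² - 4464 = (-21*(-10 + 50 - 34) - 1*(-17)*48²)/48² - 4464 = (-21*6 - 1*(-17)*2304)/2304 - 4464 = (-126 + 39168)/2304 - 4464 = (1/2304)*39042 - 4464 = 2169/128 - 4464 = -569223/128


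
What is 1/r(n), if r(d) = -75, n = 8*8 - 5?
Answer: -1/75 ≈ -0.013333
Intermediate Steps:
n = 59 (n = 64 - 5 = 59)
1/r(n) = 1/(-75) = -1/75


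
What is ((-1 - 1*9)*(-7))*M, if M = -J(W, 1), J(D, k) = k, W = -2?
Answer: -70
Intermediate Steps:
M = -1 (M = -1*1 = -1)
((-1 - 1*9)*(-7))*M = ((-1 - 1*9)*(-7))*(-1) = ((-1 - 9)*(-7))*(-1) = -10*(-7)*(-1) = 70*(-1) = -70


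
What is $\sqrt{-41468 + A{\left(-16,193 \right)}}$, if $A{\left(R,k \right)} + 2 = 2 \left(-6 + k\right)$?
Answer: $2 i \sqrt{10274} \approx 202.72 i$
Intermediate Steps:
$A{\left(R,k \right)} = -14 + 2 k$ ($A{\left(R,k \right)} = -2 + 2 \left(-6 + k\right) = -2 + \left(-12 + 2 k\right) = -14 + 2 k$)
$\sqrt{-41468 + A{\left(-16,193 \right)}} = \sqrt{-41468 + \left(-14 + 2 \cdot 193\right)} = \sqrt{-41468 + \left(-14 + 386\right)} = \sqrt{-41468 + 372} = \sqrt{-41096} = 2 i \sqrt{10274}$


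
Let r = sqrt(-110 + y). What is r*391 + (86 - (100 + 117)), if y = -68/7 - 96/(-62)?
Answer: -131 + 391*I*sqrt(5564314)/217 ≈ -131.0 + 4250.3*I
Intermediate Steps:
y = -1772/217 (y = -68*1/7 - 96*(-1/62) = -68/7 + 48/31 = -1772/217 ≈ -8.1659)
r = I*sqrt(5564314)/217 (r = sqrt(-110 - 1772/217) = sqrt(-25642/217) = I*sqrt(5564314)/217 ≈ 10.87*I)
r*391 + (86 - (100 + 117)) = (I*sqrt(5564314)/217)*391 + (86 - (100 + 117)) = 391*I*sqrt(5564314)/217 + (86 - 1*217) = 391*I*sqrt(5564314)/217 + (86 - 217) = 391*I*sqrt(5564314)/217 - 131 = -131 + 391*I*sqrt(5564314)/217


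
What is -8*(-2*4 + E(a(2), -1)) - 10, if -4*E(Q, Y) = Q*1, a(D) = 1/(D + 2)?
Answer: 109/2 ≈ 54.500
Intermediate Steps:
a(D) = 1/(2 + D)
E(Q, Y) = -Q/4
-8*(-2*4 + E(a(2), -1)) - 10 = -8*(-2*4 - 1/(4*(2 + 2))) - 10 = -8*(-8 - ¼/4) - 10 = -8*(-8 - ¼*¼) - 10 = -8*(-8 - 1/16) - 10 = -8*(-129/16) - 10 = 129/2 - 10 = 109/2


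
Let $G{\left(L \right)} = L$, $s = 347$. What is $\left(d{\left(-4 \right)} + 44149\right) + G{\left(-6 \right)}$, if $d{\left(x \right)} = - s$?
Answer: $43796$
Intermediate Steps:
$d{\left(x \right)} = -347$ ($d{\left(x \right)} = \left(-1\right) 347 = -347$)
$\left(d{\left(-4 \right)} + 44149\right) + G{\left(-6 \right)} = \left(-347 + 44149\right) - 6 = 43802 - 6 = 43796$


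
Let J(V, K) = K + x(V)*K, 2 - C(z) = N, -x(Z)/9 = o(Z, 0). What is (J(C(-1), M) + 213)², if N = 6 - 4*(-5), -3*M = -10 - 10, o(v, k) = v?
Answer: 24790441/9 ≈ 2.7545e+6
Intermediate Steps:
M = 20/3 (M = -(-10 - 10)/3 = -⅓*(-20) = 20/3 ≈ 6.6667)
N = 26 (N = 6 + 20 = 26)
x(Z) = -9*Z
C(z) = -24 (C(z) = 2 - 1*26 = 2 - 26 = -24)
J(V, K) = K - 9*K*V (J(V, K) = K + (-9*V)*K = K - 9*K*V)
(J(C(-1), M) + 213)² = (20*(1 - 9*(-24))/3 + 213)² = (20*(1 + 216)/3 + 213)² = ((20/3)*217 + 213)² = (4340/3 + 213)² = (4979/3)² = 24790441/9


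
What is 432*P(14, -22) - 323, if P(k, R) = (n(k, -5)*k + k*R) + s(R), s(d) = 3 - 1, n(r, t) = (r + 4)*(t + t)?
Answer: -1221155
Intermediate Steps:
n(r, t) = 2*t*(4 + r) (n(r, t) = (4 + r)*(2*t) = 2*t*(4 + r))
s(d) = 2
P(k, R) = 2 + R*k + k*(-40 - 10*k) (P(k, R) = ((2*(-5)*(4 + k))*k + k*R) + 2 = ((-40 - 10*k)*k + R*k) + 2 = (k*(-40 - 10*k) + R*k) + 2 = (R*k + k*(-40 - 10*k)) + 2 = 2 + R*k + k*(-40 - 10*k))
432*P(14, -22) - 323 = 432*(2 - 22*14 - 10*14*(4 + 14)) - 323 = 432*(2 - 308 - 10*14*18) - 323 = 432*(2 - 308 - 2520) - 323 = 432*(-2826) - 323 = -1220832 - 323 = -1221155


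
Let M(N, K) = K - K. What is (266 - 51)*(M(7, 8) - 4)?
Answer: -860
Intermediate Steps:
M(N, K) = 0
(266 - 51)*(M(7, 8) - 4) = (266 - 51)*(0 - 4) = 215*(-4) = -860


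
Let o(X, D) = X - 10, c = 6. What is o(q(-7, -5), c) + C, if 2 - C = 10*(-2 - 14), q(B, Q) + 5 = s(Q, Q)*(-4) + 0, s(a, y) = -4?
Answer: 163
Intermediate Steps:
q(B, Q) = 11 (q(B, Q) = -5 + (-4*(-4) + 0) = -5 + (16 + 0) = -5 + 16 = 11)
C = 162 (C = 2 - 10*(-2 - 14) = 2 - 10*(-16) = 2 - 1*(-160) = 2 + 160 = 162)
o(X, D) = -10 + X
o(q(-7, -5), c) + C = (-10 + 11) + 162 = 1 + 162 = 163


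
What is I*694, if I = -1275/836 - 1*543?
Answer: -157962381/418 ≈ -3.7790e+5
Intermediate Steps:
I = -455223/836 (I = -1275*1/836 - 543 = -1275/836 - 543 = -455223/836 ≈ -544.53)
I*694 = -455223/836*694 = -157962381/418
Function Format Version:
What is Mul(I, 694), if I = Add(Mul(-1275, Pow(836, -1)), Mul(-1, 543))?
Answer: Rational(-157962381, 418) ≈ -3.7790e+5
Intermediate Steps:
I = Rational(-455223, 836) (I = Add(Mul(-1275, Rational(1, 836)), -543) = Add(Rational(-1275, 836), -543) = Rational(-455223, 836) ≈ -544.53)
Mul(I, 694) = Mul(Rational(-455223, 836), 694) = Rational(-157962381, 418)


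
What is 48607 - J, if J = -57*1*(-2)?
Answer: 48493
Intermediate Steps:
J = 114 (J = -57*(-2) = 114)
48607 - J = 48607 - 1*114 = 48607 - 114 = 48493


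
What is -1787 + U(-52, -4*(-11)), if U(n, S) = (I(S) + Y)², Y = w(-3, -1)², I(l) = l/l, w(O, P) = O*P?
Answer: -1687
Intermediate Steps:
I(l) = 1
Y = 9 (Y = (-3*(-1))² = 3² = 9)
U(n, S) = 100 (U(n, S) = (1 + 9)² = 10² = 100)
-1787 + U(-52, -4*(-11)) = -1787 + 100 = -1687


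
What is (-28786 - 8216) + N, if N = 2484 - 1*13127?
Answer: -47645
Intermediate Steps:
N = -10643 (N = 2484 - 13127 = -10643)
(-28786 - 8216) + N = (-28786 - 8216) - 10643 = -37002 - 10643 = -47645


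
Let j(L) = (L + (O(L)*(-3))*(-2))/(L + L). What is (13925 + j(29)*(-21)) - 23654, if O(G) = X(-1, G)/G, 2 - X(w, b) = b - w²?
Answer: -16378563/1682 ≈ -9737.5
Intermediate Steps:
X(w, b) = 2 + w² - b (X(w, b) = 2 - (b - w²) = 2 + (w² - b) = 2 + w² - b)
O(G) = (3 - G)/G (O(G) = (2 + (-1)² - G)/G = (2 + 1 - G)/G = (3 - G)/G)
j(L) = (L + 6*(3 - L)/L)/(2*L) (j(L) = (L + (((3 - L)/L)*(-3))*(-2))/(L + L) = (L - 3*(3 - L)/L*(-2))/((2*L)) = (L + 6*(3 - L)/L)*(1/(2*L)) = (L + 6*(3 - L)/L)/(2*L))
(13925 + j(29)*(-21)) - 23654 = (13925 + (½ - 3/29 + 9/29²)*(-21)) - 23654 = (13925 + (½ - 3*1/29 + 9*(1/841))*(-21)) - 23654 = (13925 + (½ - 3/29 + 9/841)*(-21)) - 23654 = (13925 + (685/1682)*(-21)) - 23654 = (13925 - 14385/1682) - 23654 = 23407465/1682 - 23654 = -16378563/1682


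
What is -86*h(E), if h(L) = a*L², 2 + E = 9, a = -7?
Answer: 29498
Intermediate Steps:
E = 7 (E = -2 + 9 = 7)
h(L) = -7*L²
-86*h(E) = -(-602)*7² = -(-602)*49 = -86*(-343) = 29498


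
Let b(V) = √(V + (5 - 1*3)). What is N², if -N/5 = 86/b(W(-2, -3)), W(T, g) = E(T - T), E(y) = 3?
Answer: 36980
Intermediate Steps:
W(T, g) = 3
b(V) = √(2 + V) (b(V) = √(V + (5 - 3)) = √(V + 2) = √(2 + V))
N = -86*√5 (N = -430/(√(2 + 3)) = -430/(√5) = -430*√5/5 = -86*√5 ≈ -192.30)
N² = (-86*√5)² = 36980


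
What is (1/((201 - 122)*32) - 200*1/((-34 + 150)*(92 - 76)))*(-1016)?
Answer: 999617/9164 ≈ 109.08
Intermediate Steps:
(1/((201 - 122)*32) - 200*1/((-34 + 150)*(92 - 76)))*(-1016) = ((1/32)/79 - 200/(16*116))*(-1016) = ((1/79)*(1/32) - 200/1856)*(-1016) = (1/2528 - 200*1/1856)*(-1016) = (1/2528 - 25/232)*(-1016) = -7871/73312*(-1016) = 999617/9164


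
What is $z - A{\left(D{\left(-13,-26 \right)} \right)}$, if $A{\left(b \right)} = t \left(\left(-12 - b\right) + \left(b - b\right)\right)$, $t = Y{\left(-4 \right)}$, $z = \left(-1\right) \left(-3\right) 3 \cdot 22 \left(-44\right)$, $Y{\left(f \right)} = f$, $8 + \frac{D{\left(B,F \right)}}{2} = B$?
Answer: $-8592$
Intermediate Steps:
$D{\left(B,F \right)} = -16 + 2 B$
$z = -8712$ ($z = 3 \cdot 3 \cdot 22 \left(-44\right) = 9 \cdot 22 \left(-44\right) = 198 \left(-44\right) = -8712$)
$t = -4$
$A{\left(b \right)} = 48 + 4 b$ ($A{\left(b \right)} = - 4 \left(\left(-12 - b\right) + \left(b - b\right)\right) = - 4 \left(\left(-12 - b\right) + 0\right) = - 4 \left(-12 - b\right) = 48 + 4 b$)
$z - A{\left(D{\left(-13,-26 \right)} \right)} = -8712 - \left(48 + 4 \left(-16 + 2 \left(-13\right)\right)\right) = -8712 - \left(48 + 4 \left(-16 - 26\right)\right) = -8712 - \left(48 + 4 \left(-42\right)\right) = -8712 - \left(48 - 168\right) = -8712 - -120 = -8712 + 120 = -8592$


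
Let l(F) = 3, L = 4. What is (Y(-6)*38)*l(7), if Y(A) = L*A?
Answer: -2736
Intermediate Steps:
Y(A) = 4*A
(Y(-6)*38)*l(7) = ((4*(-6))*38)*3 = -24*38*3 = -912*3 = -2736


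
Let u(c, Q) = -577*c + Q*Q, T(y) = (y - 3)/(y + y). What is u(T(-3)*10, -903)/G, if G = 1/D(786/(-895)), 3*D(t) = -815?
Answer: -659855785/3 ≈ -2.1995e+8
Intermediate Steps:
D(t) = -815/3 (D(t) = (⅓)*(-815) = -815/3)
T(y) = (-3 + y)/(2*y) (T(y) = (-3 + y)/((2*y)) = (-3 + y)*(1/(2*y)) = (-3 + y)/(2*y))
u(c, Q) = Q² - 577*c (u(c, Q) = -577*c + Q² = Q² - 577*c)
G = -3/815 (G = 1/(-815/3) = -3/815 ≈ -0.0036810)
u(T(-3)*10, -903)/G = ((-903)² - 577*(½)*(-3 - 3)/(-3)*10)/(-3/815) = (815409 - 577*(½)*(-⅓)*(-6)*10)*(-815/3) = (815409 - 577*10)*(-815/3) = (815409 - 5770)*(-815/3) = 809639*(-815/3) = -659855785/3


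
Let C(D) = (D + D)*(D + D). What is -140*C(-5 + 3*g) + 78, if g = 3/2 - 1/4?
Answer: -797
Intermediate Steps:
g = 5/4 (g = 3*(½) - 1*¼ = 3/2 - ¼ = 5/4 ≈ 1.2500)
C(D) = 4*D² (C(D) = (2*D)*(2*D) = 4*D²)
-140*C(-5 + 3*g) + 78 = -560*(-5 + 3*(5/4))² + 78 = -560*(-5 + 15/4)² + 78 = -560*(-5/4)² + 78 = -560*25/16 + 78 = -140*25/4 + 78 = -875 + 78 = -797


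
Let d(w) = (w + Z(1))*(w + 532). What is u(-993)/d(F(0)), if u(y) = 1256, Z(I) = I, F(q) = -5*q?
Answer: 314/133 ≈ 2.3609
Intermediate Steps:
d(w) = (1 + w)*(532 + w) (d(w) = (w + 1)*(w + 532) = (1 + w)*(532 + w))
u(-993)/d(F(0)) = 1256/(532 + (-5*0)**2 + 533*(-5*0)) = 1256/(532 + 0**2 + 533*0) = 1256/(532 + 0 + 0) = 1256/532 = 1256*(1/532) = 314/133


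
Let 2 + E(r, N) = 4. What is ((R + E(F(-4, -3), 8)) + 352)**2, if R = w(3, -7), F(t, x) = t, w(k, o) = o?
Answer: 120409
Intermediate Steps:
E(r, N) = 2 (E(r, N) = -2 + 4 = 2)
R = -7
((R + E(F(-4, -3), 8)) + 352)**2 = ((-7 + 2) + 352)**2 = (-5 + 352)**2 = 347**2 = 120409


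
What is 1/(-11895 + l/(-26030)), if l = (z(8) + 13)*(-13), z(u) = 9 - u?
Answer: -13015/154813334 ≈ -8.4069e-5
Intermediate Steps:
l = -182 (l = ((9 - 1*8) + 13)*(-13) = ((9 - 8) + 13)*(-13) = (1 + 13)*(-13) = 14*(-13) = -182)
1/(-11895 + l/(-26030)) = 1/(-11895 - 182/(-26030)) = 1/(-11895 - 182*(-1/26030)) = 1/(-11895 + 91/13015) = 1/(-154813334/13015) = -13015/154813334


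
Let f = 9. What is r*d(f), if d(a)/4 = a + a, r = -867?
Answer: -62424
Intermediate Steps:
d(a) = 8*a (d(a) = 4*(a + a) = 4*(2*a) = 8*a)
r*d(f) = -6936*9 = -867*72 = -62424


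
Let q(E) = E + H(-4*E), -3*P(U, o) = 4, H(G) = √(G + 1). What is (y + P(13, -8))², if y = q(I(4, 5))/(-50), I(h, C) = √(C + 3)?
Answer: (200 + 3*√(1 - 8*√2) + 6*√2)²/22500 ≈ 1.9277 + 0.17855*I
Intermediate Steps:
H(G) = √(1 + G)
P(U, o) = -4/3 (P(U, o) = -⅓*4 = -4/3)
I(h, C) = √(3 + C)
q(E) = E + √(1 - 4*E)
y = -√2/25 - √(1 - 8*√2)/50 (y = (√(3 + 5) + √(1 - 4*√(3 + 5)))/(-50) = (√8 + √(1 - 8*√2))*(-1/50) = (2*√2 + √(1 - 8*√2))*(-1/50) = (√(1 - 8*√2) + 2*√2)*(-1/50) = -√2/25 - √(1 - 8*√2)/50 ≈ -0.056569 - 0.06423*I)
(y + P(13, -8))² = ((-√2/25 - √(1 - 8*√2)/50) - 4/3)² = (-4/3 - √2/25 - √(1 - 8*√2)/50)²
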